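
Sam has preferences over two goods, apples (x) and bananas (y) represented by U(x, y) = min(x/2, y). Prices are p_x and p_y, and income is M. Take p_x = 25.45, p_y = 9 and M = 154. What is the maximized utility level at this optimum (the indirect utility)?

Leontief preferences: the optimum is at the kink where x/2 = y/1, i.e. y = (1/2)·x.
Budget: p_x·x + p_y·(1/2)·x = M, so (2·p_x + p_y)·x = 2·M.
Demand: x*(p_x,p_y,M) = 2·M/(2·p_x + p_y), y* = M/(2·p_x + p_y).
Here 2·25.45 + 9 = 59.9, giving x* = 5.1419 and y* = 2.571.
Utility at the optimum: U(5.1419, 2.571) = 2.571.

V = 2.571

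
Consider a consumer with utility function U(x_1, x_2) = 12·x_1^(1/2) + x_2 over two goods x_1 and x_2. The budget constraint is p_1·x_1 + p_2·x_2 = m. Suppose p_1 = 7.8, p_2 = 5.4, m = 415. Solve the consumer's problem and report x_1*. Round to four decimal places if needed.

x_1* = 17.2544

MU_x_1 = 6/√x_1, MU_x_2 = 1. Tangency: 6/√x_1 = p_1/p_2.
Solve: √x_1 = 6·p_2/p_1, so x_1*(p_1,p_2) = (6·p_2/p_1)², and x_2* = (m − p_1·x_1*)/p_2.
Plugging in: x_1* = (6·5.4/7.8)² = 17.2544.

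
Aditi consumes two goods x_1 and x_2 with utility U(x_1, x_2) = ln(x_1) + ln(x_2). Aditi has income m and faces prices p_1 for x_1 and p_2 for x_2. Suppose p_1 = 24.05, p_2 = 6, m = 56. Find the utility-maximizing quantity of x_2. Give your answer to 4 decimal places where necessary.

Tangency: MRS = x_2/x_1 = p_1/p_2.
Rearranging, p_2·x_2 = p_1·x_1. Substituting into the budget gives p_1·x_1·(1 + 1) = m.
Demand: x_1*(p_1,p_2,m) = 0.5·m/p_1 and x_2* = 0.5·m/p_2.
At p_1=24.05, p_2=6, m=56: x_2* = 0.5·56/6 = 4.6667.

x_2* = 4.6667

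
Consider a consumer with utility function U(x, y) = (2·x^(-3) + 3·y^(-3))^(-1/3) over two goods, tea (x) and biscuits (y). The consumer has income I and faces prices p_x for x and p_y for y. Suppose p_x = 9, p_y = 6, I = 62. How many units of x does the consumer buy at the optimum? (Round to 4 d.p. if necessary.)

x* = 3.7924

From the CES first-order condition, (2/3)·(y/x)^(4) = p_x/p_y.
Solve for the ratio: y/x = [(3/2)·p_x/p_y]^(0.25).
Substitute y = (y/x)·x into the budget: x* = I/(p_x + p_y·(y/x)).
Numerically y/x = 1.224745, so x* = 62/(9 + 6·1.224745) = 3.7924.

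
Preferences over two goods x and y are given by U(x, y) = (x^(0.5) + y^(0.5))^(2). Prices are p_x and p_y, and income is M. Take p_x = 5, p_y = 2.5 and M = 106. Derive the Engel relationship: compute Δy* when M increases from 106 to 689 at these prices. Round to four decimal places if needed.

Δy* = 155.4667

MRS = MU_x/MU_y = (y/x)^(0.5). Set equal to p_x/p_y.
Hence y/x = (p_x/p_y)^(1/(0.5)), i.e. raised to the 2 power.
Substitute y = (y/x)·x into the budget: x* = M/(p_x + p_y·(y/x)).
Numerically y/x = 4, so x* = 106/(5 + 2.5·4) = 7.0667 and y* = 4·7.0667 = 28.2667.
At M' = 689: y* = 183.7333. Change: 183.7333 − 28.2667 = 155.4667.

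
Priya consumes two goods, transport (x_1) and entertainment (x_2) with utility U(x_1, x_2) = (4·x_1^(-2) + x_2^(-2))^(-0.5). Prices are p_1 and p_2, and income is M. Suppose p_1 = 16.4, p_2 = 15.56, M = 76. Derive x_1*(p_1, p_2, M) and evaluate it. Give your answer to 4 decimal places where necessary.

x_1* = 2.8815

MRS = MU_x_1/MU_x_2 = 4·(x_2/x_1)^(3). Set equal to p_1/p_2.
Solve for the ratio: x_2/x_1 = [(1/4)·p_1/p_2]^(1/3).
With the ratio pinned down, the budget gives x_1* = M/(p_1 + p_2·(x_2/x_1)) and x_2* = (x_2/x_1)·x_1*.
Numerically x_2/x_1 = 0.641098, so x_1* = 76/(16.4 + 15.56·0.641098) = 2.8815.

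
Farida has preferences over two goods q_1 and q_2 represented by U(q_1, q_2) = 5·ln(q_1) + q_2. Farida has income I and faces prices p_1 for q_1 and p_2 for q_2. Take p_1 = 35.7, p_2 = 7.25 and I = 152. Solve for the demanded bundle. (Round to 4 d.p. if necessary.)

q_1* = 1.0154, q_2* = 15.9655

Set MRS = p_1/p_2: (5/q_1)/1 = p_1/p_2.
So q_1*(p_1,p_2) = 5·p_2/p_1, independent of income; and q_2* = (I − 5·p_2)/p_2.
At the given prices: q_1* = 5·7.25/35.7 = 1.0154, and q_2* = 15.9655.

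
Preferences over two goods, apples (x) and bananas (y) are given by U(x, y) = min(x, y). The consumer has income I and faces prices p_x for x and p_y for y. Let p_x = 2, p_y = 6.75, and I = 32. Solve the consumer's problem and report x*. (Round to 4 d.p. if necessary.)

Leontief preferences: the optimum is at the kink where x/1 = y/1, i.e. y = x.
Budget: p_x·x + p_y·x = I, so (p_x + p_y)·x = I.
Demand: x*(p_x,p_y,I) = I/(p_x + p_y), y* = I/(p_x + p_y).
Here 2 + 6.75 = 8.75, giving x* = 3.6571.

x* = 3.6571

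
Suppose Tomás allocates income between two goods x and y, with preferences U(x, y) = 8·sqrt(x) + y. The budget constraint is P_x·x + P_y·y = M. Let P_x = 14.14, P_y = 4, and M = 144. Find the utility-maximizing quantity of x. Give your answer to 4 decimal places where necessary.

x* = 1.2804

Set MRS = P_x/P_y: 4·x^(−1/2) = P_x/P_y.
Thus x* = (4·P_y/P_x)² — independent of M — with the rest of income spent on y.
Plugging in: x* = (4·4/14.14)² = 1.2804.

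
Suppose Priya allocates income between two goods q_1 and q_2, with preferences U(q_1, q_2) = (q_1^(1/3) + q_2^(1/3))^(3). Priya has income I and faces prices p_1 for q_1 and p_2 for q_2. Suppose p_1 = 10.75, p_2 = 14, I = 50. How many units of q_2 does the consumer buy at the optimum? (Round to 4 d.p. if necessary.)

q_2* = 1.668

MU_q_1 ∝ q_1^(-2/3), MU_q_2 ∝ q_2^(-2/3), so MRS = (q_2/q_1)^(2/3) = p_1/p_2.
Solve for the ratio: q_2/q_1 = [p_1/p_2]^(1.5).
With the ratio pinned down, the budget gives q_1* = I/(p_1 + p_2·(q_2/q_1)) and q_2* = (q_2/q_1)·q_1*.
Numerically q_2/q_1 = 0.672854, so q_1* = 50/(10.75 + 14·0.672854) = 2.4789 and q_2* = 0.672854·2.4789 = 1.668.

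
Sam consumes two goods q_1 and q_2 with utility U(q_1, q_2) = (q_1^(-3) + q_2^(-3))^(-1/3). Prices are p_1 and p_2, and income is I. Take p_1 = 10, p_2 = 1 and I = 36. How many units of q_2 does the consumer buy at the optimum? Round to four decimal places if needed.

From the CES first-order condition, (q_2/q_1)^(4) = p_1/p_2.
Hence q_2/q_1 = (p_1/p_2)^(1/(4)), i.e. raised to the 0.25 power.
Substitute q_2 = (q_2/q_1)·q_1 into the budget: q_1* = I/(p_1 + p_2·(q_2/q_1)).
Numerically q_2/q_1 = 1.778279, so q_1* = 36/(10 + 1·1.778279) = 3.0565 and q_2* = 1.778279·3.0565 = 5.4353.

q_2* = 5.4353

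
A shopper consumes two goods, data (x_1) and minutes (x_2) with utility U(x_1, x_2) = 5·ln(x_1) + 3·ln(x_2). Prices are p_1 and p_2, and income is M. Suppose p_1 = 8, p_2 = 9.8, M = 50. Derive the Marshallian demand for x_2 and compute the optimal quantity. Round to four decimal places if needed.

MU_x_1/MU_x_2 = (5·x_2)/(3·x_1); tangency sets this equal to p_1/p_2.
Rearranging, p_2·x_2 = (3/5)·p_1·x_1. Substituting into the budget gives p_1·x_1·(1 + (3/5)) = M.
Demand: x_1*(p_1,p_2,M) = 0.625·M/p_1 and x_2* = 0.375·M/p_2.
At p_1=8, p_2=9.8, M=50: x_2* = 0.375·50/9.8 = 1.9133.

x_2* = 1.9133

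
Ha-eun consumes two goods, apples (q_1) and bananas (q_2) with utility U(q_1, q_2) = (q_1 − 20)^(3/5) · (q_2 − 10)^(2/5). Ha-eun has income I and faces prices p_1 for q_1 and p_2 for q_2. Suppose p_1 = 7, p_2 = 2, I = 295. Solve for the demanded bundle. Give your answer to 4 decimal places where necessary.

q_1* = 31.5714, q_2* = 37

MRS = (3/2)·(q_2−10)/(q_1−20). Tangency with p_1/p_2 gives q_2−10 = (2/3)·(p_1/p_2)·(q_1−20).
After buying the subsistence bundle (20, 10), a share 0.6 of the remaining income goes to q_1: q_1* = 20 + 0.6·(I − 20p_1 − 10p_2)/p_1.
Discretionary income = 295 − 20·7 − 10·2 = 135; q_1* = 20 + 0.6·135/7 = 31.5714; q_2* = 10 + 0.4·135/2 = 37.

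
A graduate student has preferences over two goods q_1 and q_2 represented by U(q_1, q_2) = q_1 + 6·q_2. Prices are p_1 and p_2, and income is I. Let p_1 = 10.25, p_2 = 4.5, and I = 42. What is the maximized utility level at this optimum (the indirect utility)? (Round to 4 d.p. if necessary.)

Perfect substitutes: compare marginal utility per dollar. 1/p_1 vs 6/p_2 → 0.0976 vs 1.3333.
q_2 gives more utility per dollar, so spend all income on q_2: q_2* = I/p_2, q_1* = 0.
Numerically: q_1* = 0, q_2* = 9.3333.
Utility at the optimum: U(0, 9.3333) = 56.

V = 56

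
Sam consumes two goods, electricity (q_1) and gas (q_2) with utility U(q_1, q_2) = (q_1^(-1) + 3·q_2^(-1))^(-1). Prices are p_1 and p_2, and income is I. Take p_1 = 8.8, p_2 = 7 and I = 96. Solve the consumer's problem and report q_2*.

q_2* = 8.3251

MRS = MU_q_1/MU_q_2 = (1/3)·(q_2/q_1)^(2). Set equal to p_1/p_2.
Hence q_2/q_1 = (3·p_1/p_2)^(1/(2)), i.e. raised to the 0.5 power.
With the ratio pinned down, the budget gives q_1* = I/(p_1 + p_2·(q_2/q_1)) and q_2* = (q_2/q_1)·q_1*.
Numerically q_2/q_1 = 1.942017, so q_1* = 96/(8.8 + 7·1.942017) = 4.2868 and q_2* = 1.942017·4.2868 = 8.3251.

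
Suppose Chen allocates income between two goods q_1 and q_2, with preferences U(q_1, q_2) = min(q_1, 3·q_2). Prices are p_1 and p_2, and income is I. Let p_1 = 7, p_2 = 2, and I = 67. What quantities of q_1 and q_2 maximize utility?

q_1* = 8.7391, q_2* = 2.913

With perfect complements, no substitution: consume in ratio q_1:q_2 = 3:1.
Budget: p_1·q_1 + p_2·(1/3)·q_1 = I, so (3·p_1 + p_2)·q_1 = 3·I.
Demand: q_1*(p_1,p_2,I) = 3·I/(3·p_1 + p_2), q_2* = I/(3·p_1 + p_2).
Here 3·7 + 2 = 23, giving q_1* = 8.7391 and q_2* = 2.913.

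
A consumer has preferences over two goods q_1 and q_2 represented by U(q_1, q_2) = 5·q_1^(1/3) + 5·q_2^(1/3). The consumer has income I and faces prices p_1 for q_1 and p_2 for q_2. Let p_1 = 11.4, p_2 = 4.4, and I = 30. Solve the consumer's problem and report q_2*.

q_2* = 4.2055

From the CES first-order condition, (q_2/q_1)^(2/3) = p_1/p_2.
Solve for the ratio: q_2/q_1 = [p_1/p_2]^(1.5).
With the ratio pinned down, the budget gives q_1* = I/(p_1 + p_2·(q_2/q_1)) and q_2* = (q_2/q_1)·q_1*.
Numerically q_2/q_1 = 4.170405, so q_1* = 30/(11.4 + 4.4·4.170405) = 1.0084 and q_2* = 4.170405·1.0084 = 4.2055.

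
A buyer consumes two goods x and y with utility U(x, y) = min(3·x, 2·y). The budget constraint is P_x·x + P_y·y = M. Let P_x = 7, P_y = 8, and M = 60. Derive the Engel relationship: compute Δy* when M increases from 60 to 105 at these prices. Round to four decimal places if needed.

Δy* = 3.5526

Leontief preferences: the optimum is at the kink where x/2 = y/3, i.e. y = (3/2)·x.
Budget: P_x·x + P_y·(3/2)·x = M, so (2·P_x + 3·P_y)·x = 2·M.
Demand: x*(P_x,P_y,M) = 2·M/(2·P_x + 3·P_y), y* = 3·M/(2·P_x + 3·P_y).
Here 2·7 + 3·8 = 38, giving y* = 4.7368.
At M' = 105: y* = 8.2895. Change: 8.2895 − 4.7368 = 3.5526.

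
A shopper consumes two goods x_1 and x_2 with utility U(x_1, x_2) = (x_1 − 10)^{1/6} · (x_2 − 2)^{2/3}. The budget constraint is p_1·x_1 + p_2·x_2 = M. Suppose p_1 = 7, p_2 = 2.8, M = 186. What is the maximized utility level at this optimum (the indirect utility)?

V = 12.0898

Let x_1' = x_1−10, x_2' = x_2−2. MRS = (1/4)·x_2'/x_1' = p_1/p_2.
Substituting into the budget: x_1* = 10 + 0.2·(M − 10·p_1 − 2·p_2)/p_1, and x_2* = 2 + 0.8·(…)/p_2.
Discretionary income = 186 − 10·7 − 2·2.8 = 110.4; x_1* = 10 + 0.2·110.4/7 = 13.1543; x_2* = 2 + 0.8·110.4/2.8 = 33.5429.
Utility at the optimum: U(13.1543, 33.5429) = 12.0898.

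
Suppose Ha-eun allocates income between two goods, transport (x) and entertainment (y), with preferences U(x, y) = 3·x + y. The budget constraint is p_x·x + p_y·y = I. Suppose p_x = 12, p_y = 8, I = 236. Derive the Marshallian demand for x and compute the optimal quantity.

x* = 19.6667

Linear utility — the consumer picks whichever good has higher MU/price: 3/12 = 0.25 vs 1/8 = 0.125.
x gives more utility per dollar, so spend all income on x: x* = I/p_x, y* = 0.
Numerically: x* = 19.6667, y* = 0.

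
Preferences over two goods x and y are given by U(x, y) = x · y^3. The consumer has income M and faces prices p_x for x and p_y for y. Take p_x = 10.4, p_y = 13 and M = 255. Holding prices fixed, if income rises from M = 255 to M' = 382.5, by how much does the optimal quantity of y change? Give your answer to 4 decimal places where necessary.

Δy* = 7.3558

Tangency: MRS = (1/3)·y/x = p_x/p_y.
Rearranging, p_y·y = 3·p_x·x. Substituting into the budget gives p_x·x·(1 + 3) = M.
Demand: x*(p_x,p_y,M) = 0.25·M/p_x and y* = 0.75·M/p_y.
At p_x=10.4, p_y=13, M=255: y* = 0.75·255/13 = 14.7115.
At M' = 382.5: y* = 22.0673. Change: 22.0673 − 14.7115 = 7.3558.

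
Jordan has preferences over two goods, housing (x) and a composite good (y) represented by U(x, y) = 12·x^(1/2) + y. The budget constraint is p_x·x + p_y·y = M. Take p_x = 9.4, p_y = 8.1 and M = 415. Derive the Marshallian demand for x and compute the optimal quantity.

x* = 26.7311

Solve: √x = 6·p_y/p_x, so x*(p_x,p_y) = (6·p_y/p_x)², and y* = (M − p_x·x*)/p_y.
Plugging in: x* = (6·8.1/9.4)² = 26.7311.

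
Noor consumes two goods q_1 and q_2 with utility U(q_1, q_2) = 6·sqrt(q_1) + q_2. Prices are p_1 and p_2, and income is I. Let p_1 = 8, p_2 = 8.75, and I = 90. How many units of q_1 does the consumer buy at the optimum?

q_1* = 10.7666

Utility is quasi-linear in q_2; the FOC for q_1 is 3/√q_1 = p_1/p_2.
Thus q_1* = (3·p_2/p_1)² — independent of I — with the rest of income spent on q_2.
Plugging in: q_1* = (3·8.75/8)² = 10.7666.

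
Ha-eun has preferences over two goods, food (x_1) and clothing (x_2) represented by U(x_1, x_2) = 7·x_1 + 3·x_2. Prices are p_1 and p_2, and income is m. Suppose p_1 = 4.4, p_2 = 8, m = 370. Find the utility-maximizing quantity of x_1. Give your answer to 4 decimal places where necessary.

x_1* = 84.0909

Linear utility — the consumer picks whichever good has higher MU/price: 7/4.4 = 1.5909 vs 3/8 = 0.375.
x_1 gives more utility per dollar, so spend all income on x_1: x_1* = m/p_1, x_2* = 0.
Numerically: x_1* = 84.0909, x_2* = 0.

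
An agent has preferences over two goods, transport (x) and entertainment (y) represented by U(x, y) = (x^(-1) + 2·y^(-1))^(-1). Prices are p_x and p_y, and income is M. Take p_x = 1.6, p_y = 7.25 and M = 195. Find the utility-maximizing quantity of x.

x* = 30.3897

From the CES first-order condition, (1/2)·(y/x)^(2) = p_x/p_y.
Solve for the ratio: y/x = [2·p_x/p_y]^(0.5).
With the ratio pinned down, the budget gives x* = M/(p_x + p_y·(y/x)) and y* = (y/x)·x*.
Numerically y/x = 0.664364, so x* = 195/(1.6 + 7.25·0.664364) = 30.3897.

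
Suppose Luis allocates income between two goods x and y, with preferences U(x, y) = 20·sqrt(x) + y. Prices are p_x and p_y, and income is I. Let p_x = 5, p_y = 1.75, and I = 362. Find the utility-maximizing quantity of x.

MU_x = 10/√x, MU_y = 1. Tangency: 10/√x = p_x/p_y.
Solve: √x = 10·p_y/p_x, so x*(p_x,p_y) = (10·p_y/p_x)², and y* = (I − p_x·x*)/p_y.
Plugging in: x* = (10·1.75/5)² = 12.25.

x* = 12.25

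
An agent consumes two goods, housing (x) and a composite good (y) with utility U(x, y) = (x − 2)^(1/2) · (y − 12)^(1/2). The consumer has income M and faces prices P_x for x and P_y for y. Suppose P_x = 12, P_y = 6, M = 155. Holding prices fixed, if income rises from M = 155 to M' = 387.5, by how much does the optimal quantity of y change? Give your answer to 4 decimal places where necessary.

Let x' = x−2, y' = y−12. MRS = y'/x' = P_x/P_y.
After buying the subsistence bundle (2, 12), a share 0.5 of the remaining income goes to x: x* = 2 + 0.5·(M − 2P_x − 12P_y)/P_x.
Discretionary income = 155 − 2·12 − 12·6 = 59; y* = 12 + 0.5·59/6 = 16.9167.
At M' = 387.5: y* = 36.2917. Change: 36.2917 − 16.9167 = 19.375.

Δy* = 19.375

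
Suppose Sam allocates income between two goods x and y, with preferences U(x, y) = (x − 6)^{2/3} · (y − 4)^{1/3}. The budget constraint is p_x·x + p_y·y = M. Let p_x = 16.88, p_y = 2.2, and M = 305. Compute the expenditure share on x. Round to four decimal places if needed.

Let x' = x−6, y' = y−4. MRS = 2·y'/x' = p_x/p_y.
Substituting into the budget: x* = 6 + 2/3·(M − 6·p_x − 4·p_y)/p_x, and y* = 4 + 1/3·(…)/p_y.
Discretionary income = 305 − 6·16.88 − 4·2.2 = 194.92; x* = 6 + 2/3·194.92/16.88 = 13.6983; y* = 4 + 1/3·194.92/2.2 = 33.5333.
Expenditure on x: 16.88·13.6983 = 231.2267; share = 0.7581.

share on x = 0.7581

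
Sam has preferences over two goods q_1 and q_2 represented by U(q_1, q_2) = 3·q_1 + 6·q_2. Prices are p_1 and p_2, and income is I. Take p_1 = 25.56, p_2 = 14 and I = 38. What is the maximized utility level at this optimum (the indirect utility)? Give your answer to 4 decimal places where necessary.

V = 16.2857

Linear utility — the consumer picks whichever good has higher MU/price: 3/25.56 = 0.1174 vs 6/14 = 0.4286.
q_2 gives more utility per dollar, so spend all income on q_2: q_2* = I/p_2, q_1* = 0.
Numerically: q_1* = 0, q_2* = 2.7143.
Utility at the optimum: U(0, 2.7143) = 16.2857.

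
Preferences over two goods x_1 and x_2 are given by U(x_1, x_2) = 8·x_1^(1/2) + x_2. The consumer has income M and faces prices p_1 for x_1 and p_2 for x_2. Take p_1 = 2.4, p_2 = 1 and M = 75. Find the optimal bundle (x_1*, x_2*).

MU_x_1 = 4/√x_1, MU_x_2 = 1. Tangency: 4/√x_1 = p_1/p_2.
Solve: √x_1 = 4·p_2/p_1, so x_1*(p_1,p_2) = (4·p_2/p_1)², and x_2* = (M − p_1·x_1*)/p_2.
Plugging in: x_1* = (4·1/2.4)² = 2.7778, x_2* = 68.3333.

x_1* = 2.7778, x_2* = 68.3333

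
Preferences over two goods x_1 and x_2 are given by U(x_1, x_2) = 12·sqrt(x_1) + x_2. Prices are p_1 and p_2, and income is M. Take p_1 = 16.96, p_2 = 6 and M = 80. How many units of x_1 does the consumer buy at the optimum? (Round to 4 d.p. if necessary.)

x_1* = 4.5056

Set MRS = p_1/p_2: 6·x_1^(−1/2) = p_1/p_2.
Solve: √x_1 = 6·p_2/p_1, so x_1*(p_1,p_2) = (6·p_2/p_1)², and x_2* = (M − p_1·x_1*)/p_2.
Plugging in: x_1* = (6·6/16.96)² = 4.5056.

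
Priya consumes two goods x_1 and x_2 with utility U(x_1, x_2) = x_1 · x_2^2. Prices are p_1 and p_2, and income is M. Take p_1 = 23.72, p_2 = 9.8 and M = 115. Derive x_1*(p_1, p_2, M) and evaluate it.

x_1* = 1.6161

Demand: x_1*(p_1,p_2,M) = 1/3·M/p_1 and x_2* = 2/3·M/p_2.
At p_1=23.72, p_2=9.8, M=115: x_1* = 1/3·115/23.72 = 1.6161.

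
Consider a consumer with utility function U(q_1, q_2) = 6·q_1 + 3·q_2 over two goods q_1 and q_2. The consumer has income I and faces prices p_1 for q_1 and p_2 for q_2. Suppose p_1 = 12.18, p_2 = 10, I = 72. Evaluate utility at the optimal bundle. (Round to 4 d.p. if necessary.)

Linear utility — the consumer picks whichever good has higher MU/price: 6/12.18 = 0.4926 vs 3/10 = 0.3.
q_1 gives more utility per dollar, so spend all income on q_1: q_1* = I/p_1, q_2* = 0.
Numerically: q_1* = 5.9113, q_2* = 0.
Utility at the optimum: U(5.9113, 0) = 35.468.

V = 35.468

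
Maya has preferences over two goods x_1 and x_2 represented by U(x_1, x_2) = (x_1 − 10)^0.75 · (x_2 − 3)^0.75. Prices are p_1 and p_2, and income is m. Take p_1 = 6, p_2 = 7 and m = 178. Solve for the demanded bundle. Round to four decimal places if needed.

Let x_1' = x_1−10, x_2' = x_2−3. MRS = x_2'/x_1' = p_1/p_2.
Substituting into the budget: x_1* = 10 + 0.5·(m − 10·p_1 − 3·p_2)/p_1, and x_2* = 3 + 0.5·(…)/p_2.
Discretionary income = 178 − 10·6 − 3·7 = 97; x_1* = 10 + 0.5·97/6 = 18.0833; x_2* = 3 + 0.5·97/7 = 9.9286.

x_1* = 18.0833, x_2* = 9.9286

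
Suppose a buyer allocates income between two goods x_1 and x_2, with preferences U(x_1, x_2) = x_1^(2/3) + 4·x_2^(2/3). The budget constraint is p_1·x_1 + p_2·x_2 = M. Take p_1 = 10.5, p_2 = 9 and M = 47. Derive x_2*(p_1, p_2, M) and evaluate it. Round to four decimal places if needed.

x_2* = 5.163

From the CES first-order condition, (1/4)·(x_2/x_1)^(1/3) = p_1/p_2.
Solve for the ratio: x_2/x_1 = [4·p_1/p_2]^(3).
Substitute x_2 = (x_2/x_1)·x_1 into the budget: x_1* = M/(p_1 + p_2·(x_2/x_1)).
Numerically x_2/x_1 = 101.62963, so x_1* = 47/(10.5 + 9·101.62963) = 0.0508 and x_2* = 101.62963·0.0508 = 5.163.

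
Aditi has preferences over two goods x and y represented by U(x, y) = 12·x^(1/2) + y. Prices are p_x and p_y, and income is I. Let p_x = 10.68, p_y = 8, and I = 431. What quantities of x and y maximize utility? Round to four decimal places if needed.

x* = 20.1995, y* = 26.9087

Utility is quasi-linear in y; the FOC for x is 6/√x = p_x/p_y.
Thus x* = (6·p_y/p_x)² — independent of I — with the rest of income spent on y.
Plugging in: x* = (6·8/10.68)² = 20.1995, y* = 26.9087.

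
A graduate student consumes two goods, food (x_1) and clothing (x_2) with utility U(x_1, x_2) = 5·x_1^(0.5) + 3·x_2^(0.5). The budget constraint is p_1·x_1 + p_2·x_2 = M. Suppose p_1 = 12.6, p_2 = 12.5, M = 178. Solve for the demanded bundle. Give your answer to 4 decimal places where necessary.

MRS = MU_x_1/MU_x_2 = (5/3)·(x_2/x_1)^(0.5). Set equal to p_1/p_2.
Solve for the ratio: x_2/x_1 = [(3/5)·p_1/p_2]^(2).
Substitute x_2 = (x_2/x_1)·x_1 into the budget: x_1* = M/(p_1 + p_2·(x_2/x_1)).
Numerically x_2/x_1 = 0.365783, so x_1* = 178/(12.6 + 12.5·0.365783) = 10.3655 and x_2* = 0.365783·10.3655 = 3.7915.

x_1* = 10.3655, x_2* = 3.7915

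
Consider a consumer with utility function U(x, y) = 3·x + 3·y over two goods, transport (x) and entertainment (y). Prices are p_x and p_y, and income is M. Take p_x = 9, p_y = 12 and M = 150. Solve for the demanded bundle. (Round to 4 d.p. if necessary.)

Perfect substitutes: compare marginal utility per dollar. 3/p_x vs 3/p_y → 0.3333 vs 0.25.
x gives more utility per dollar, so spend all income on x: x* = M/p_x, y* = 0.
Numerically: x* = 16.6667, y* = 0.

x* = 16.6667, y* = 0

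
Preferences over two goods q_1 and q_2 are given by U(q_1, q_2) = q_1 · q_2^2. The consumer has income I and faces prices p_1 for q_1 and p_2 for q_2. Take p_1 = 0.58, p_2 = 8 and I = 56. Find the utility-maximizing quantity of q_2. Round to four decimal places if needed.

MU_q_1/MU_q_2 = (q_2)/(2·q_1); tangency sets this equal to p_1/p_2.
So p_2·q_2 = 2·p_1·q_1; combined with the budget, a share 1/3 of income goes to q_1.
Demand: q_1*(p_1,p_2,I) = 1/3·I/p_1 and q_2* = 2/3·I/p_2.
At p_1=0.58, p_2=8, I=56: q_2* = 2/3·56/8 = 4.6667.

q_2* = 4.6667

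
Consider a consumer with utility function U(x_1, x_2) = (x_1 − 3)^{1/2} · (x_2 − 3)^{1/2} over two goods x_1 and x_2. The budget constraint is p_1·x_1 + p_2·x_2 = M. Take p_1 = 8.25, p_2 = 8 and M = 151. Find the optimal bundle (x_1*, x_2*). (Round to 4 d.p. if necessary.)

x_1* = 9.197, x_2* = 9.3906

This is Cobb-Douglas in (x_1−3, x_2−3): tangency gives 0.5·p_2·(x_2−3) = 0.5·p_1·(x_1−3).
Substituting into the budget: x_1* = 3 + 0.5·(M − 3·p_1 − 3·p_2)/p_1, and x_2* = 3 + 0.5·(…)/p_2.
Discretionary income = 151 − 3·8.25 − 3·8 = 102.25; x_1* = 3 + 0.5·102.25/8.25 = 9.197; x_2* = 3 + 0.5·102.25/8 = 9.3906.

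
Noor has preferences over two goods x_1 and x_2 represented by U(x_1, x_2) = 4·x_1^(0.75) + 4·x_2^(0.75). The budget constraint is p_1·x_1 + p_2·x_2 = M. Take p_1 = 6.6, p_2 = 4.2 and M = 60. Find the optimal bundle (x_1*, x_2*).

x_1* = 1.8627, x_2* = 11.3586

From the CES first-order condition, (x_2/x_1)^(0.25) = p_1/p_2.
Hence x_2/x_1 = (p_1/p_2)^(1/(0.25)), i.e. raised to the 4 power.
With the ratio pinned down, the budget gives x_1* = M/(p_1 + p_2·(x_2/x_1)) and x_2* = (x_2/x_1)·x_1*.
Numerically x_2/x_1 = 6.097876, so x_1* = 60/(6.6 + 4.2·6.097876) = 1.8627 and x_2* = 6.097876·1.8627 = 11.3586.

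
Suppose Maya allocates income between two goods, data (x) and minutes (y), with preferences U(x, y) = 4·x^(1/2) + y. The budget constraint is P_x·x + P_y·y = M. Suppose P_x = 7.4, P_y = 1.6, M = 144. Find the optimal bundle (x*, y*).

x* = 0.187, y* = 89.1351

Utility is quasi-linear in y; the FOC for x is 2/√x = P_x/P_y.
Thus x* = (2·P_y/P_x)² — independent of M — with the rest of income spent on y.
Plugging in: x* = (2·1.6/7.4)² = 0.187, y* = 89.1351.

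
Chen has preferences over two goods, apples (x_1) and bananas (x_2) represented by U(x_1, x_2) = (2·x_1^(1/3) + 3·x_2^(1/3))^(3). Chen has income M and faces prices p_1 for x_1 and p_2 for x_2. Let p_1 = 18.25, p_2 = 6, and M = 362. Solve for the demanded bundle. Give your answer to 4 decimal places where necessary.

From the CES first-order condition, (2/3)·(x_2/x_1)^(2/3) = p_1/p_2.
Solve for the ratio: x_2/x_1 = [(3/2)·p_1/p_2]^(1.5).
With the ratio pinned down, the budget gives x_1* = M/(p_1 + p_2·(x_2/x_1)) and x_2* = (x_2/x_1)·x_1*.
Numerically x_2/x_1 = 9.745504, so x_1* = 362/(18.25 + 6·9.745504) = 4.7183 and x_2* = 9.745504·4.7183 = 45.9819.

x_1* = 4.7183, x_2* = 45.9819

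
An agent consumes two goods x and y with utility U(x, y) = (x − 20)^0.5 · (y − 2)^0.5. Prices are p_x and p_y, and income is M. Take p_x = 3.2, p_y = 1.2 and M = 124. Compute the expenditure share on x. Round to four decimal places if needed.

Substituting into the budget: x* = 20 + 0.5·(M − 20·p_x − 2·p_y)/p_x, and y* = 2 + 0.5·(…)/p_y.
Discretionary income = 124 − 20·3.2 − 2·1.2 = 57.6; x* = 20 + 0.5·57.6/3.2 = 29; y* = 2 + 0.5·57.6/1.2 = 26.
Expenditure on x: 3.2·29 = 92.8; share = 0.7484.

share on x = 0.7484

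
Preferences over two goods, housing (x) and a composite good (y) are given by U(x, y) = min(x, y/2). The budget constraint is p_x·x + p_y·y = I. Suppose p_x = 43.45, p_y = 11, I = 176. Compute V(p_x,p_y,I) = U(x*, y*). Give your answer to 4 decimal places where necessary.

V = 2.6891

With perfect complements, no substitution: consume in ratio x:y = 1:2.
Budget: p_x·x + p_y·2·x = I, so (p_x + 2·p_y)·x = I.
Demand: x*(p_x,p_y,I) = I/(p_x + 2·p_y), y* = 2·I/(p_x + 2·p_y).
Here 43.45 + 2·11 = 65.45, giving x* = 2.6891 and y* = 5.3782.
Utility at the optimum: U(2.6891, 5.3782) = 2.6891.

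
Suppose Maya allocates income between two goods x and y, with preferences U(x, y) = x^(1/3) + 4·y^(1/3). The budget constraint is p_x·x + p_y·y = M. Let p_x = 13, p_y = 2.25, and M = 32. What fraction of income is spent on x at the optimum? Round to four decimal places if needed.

share on x = 0.0494

MRS = MU_x/MU_y = (1/4)·(y/x)^(2/3). Set equal to p_x/p_y.
Hence y/x = (4·p_x/p_y)^(1/(2/3)), i.e. raised to the 1.5 power.
With the ratio pinned down, the budget gives x* = M/(p_x + p_y·(y/x)) and y* = (y/x)·x*.
Numerically y/x = 111.104395, so x* = 32/(13 + 2.25·111.104395) = 0.1217 and y* = 111.104395·0.1217 = 13.5192.
Expenditure on x: 13·0.1217 = 1.5818; share = 0.0494.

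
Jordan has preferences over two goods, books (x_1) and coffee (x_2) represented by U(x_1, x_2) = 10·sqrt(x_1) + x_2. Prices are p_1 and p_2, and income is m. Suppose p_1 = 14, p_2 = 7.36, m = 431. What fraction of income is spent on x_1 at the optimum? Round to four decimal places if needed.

Utility is quasi-linear in x_2; the FOC for x_1 is 5/√x_1 = p_1/p_2.
Solve: √x_1 = 5·p_2/p_1, so x_1*(p_1,p_2) = (5·p_2/p_1)², and x_2* = (m − p_1·x_1*)/p_2.
Plugging in: x_1* = (5·7.36/14)² = 6.9094, x_2* = 45.4169.
Expenditure on x_1: 14·6.9094 = 96.7314; share = 0.2244.

share on x_1 = 0.2244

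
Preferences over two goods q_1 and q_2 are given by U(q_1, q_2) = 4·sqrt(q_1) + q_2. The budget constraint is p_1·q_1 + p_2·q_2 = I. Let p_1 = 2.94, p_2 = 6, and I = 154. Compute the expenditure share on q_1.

Utility is quasi-linear in q_2; the FOC for q_1 is 2/√q_1 = p_1/p_2.
Thus q_1* = (2·p_2/p_1)² — independent of I — with the rest of income spent on q_2.
Plugging in: q_1* = (2·6/2.94)² = 16.6597, q_2* = 17.5034.
Expenditure on q_1: 2.94·16.6597 = 48.9796; share = 0.318.

share on q_1 = 0.318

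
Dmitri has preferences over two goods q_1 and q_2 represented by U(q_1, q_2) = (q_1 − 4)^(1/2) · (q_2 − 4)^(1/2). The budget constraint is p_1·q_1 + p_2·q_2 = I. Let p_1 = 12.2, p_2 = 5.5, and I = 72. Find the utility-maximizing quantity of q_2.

Let q_1' = q_1−4, q_2' = q_2−4. MRS = q_2'/q_1' = p_1/p_2.
Substituting into the budget: q_1* = 4 + 0.5·(I − 4·p_1 − 4·p_2)/p_1, and q_2* = 4 + 0.5·(…)/p_2.
Discretionary income = 72 − 4·12.2 − 4·5.5 = 1.2; q_2* = 4 + 0.5·1.2/5.5 = 4.1091.

q_2* = 4.1091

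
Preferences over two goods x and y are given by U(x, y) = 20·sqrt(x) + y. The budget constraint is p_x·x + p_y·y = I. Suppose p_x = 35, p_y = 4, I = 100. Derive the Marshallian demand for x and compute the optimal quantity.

x* = 1.3061

Plugging in: x* = (10·4/35)² = 1.3061.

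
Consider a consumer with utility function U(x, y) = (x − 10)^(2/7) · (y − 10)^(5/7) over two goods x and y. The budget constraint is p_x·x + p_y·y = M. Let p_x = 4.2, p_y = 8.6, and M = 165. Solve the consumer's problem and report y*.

y* = 13.0731

After buying the subsistence bundle (10, 10), a share 2/7 of the remaining income goes to x: x* = 10 + 2/7·(M − 10p_x − 10p_y)/p_x.
Discretionary income = 165 − 10·4.2 − 10·8.6 = 37; y* = 10 + 5/7·37/8.6 = 13.0731.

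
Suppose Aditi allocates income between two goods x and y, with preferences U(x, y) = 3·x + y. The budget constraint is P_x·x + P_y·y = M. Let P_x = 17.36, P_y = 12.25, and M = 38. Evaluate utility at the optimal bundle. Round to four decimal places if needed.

Linear utility — the consumer picks whichever good has higher MU/price: 3/17.36 = 0.1728 vs 1/12.25 = 0.0816.
x gives more utility per dollar, so spend all income on x: x* = M/P_x, y* = 0.
Numerically: x* = 2.1889, y* = 0.
Utility at the optimum: U(2.1889, 0) = 6.5668.

V = 6.5668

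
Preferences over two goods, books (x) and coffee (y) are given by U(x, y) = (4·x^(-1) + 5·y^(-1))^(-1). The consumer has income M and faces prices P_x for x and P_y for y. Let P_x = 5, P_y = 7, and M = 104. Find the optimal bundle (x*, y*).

x* = 8.9544, y* = 8.4611

MU_x ∝ 4·x^(-2), MU_y ∝ 5·y^(-2), so MRS = (4/5)·(y/x)^(2) = P_x/P_y.
Solve for the ratio: y/x = [(5/4)·P_x/P_y]^(0.5).
Substitute y = (y/x)·x into the budget: x* = M/(P_x + P_y·(y/x)).
Numerically y/x = 0.944911, so x* = 104/(5 + 7·0.944911) = 8.9544 and y* = 0.944911·8.9544 = 8.4611.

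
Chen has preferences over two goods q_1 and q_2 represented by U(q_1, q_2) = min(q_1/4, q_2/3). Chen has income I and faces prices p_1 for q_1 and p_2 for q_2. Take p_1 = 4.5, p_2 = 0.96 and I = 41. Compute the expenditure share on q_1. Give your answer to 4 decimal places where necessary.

With perfect complements, no substitution: consume in ratio q_1:q_2 = 4:3.
Budget: p_1·q_1 + p_2·(3/4)·q_1 = I, so (4·p_1 + 3·p_2)·q_1 = 4·I.
Demand: q_1*(p_1,p_2,I) = 4·I/(4·p_1 + 3·p_2), q_2* = 3·I/(4·p_1 + 3·p_2).
Here 4·4.5 + 3·0.96 = 20.88, giving q_1* = 7.8544 and q_2* = 5.8908.
Expenditure on q_1: 4.5·7.8544 = 35.3448; share = 0.8621.

share on q_1 = 0.8621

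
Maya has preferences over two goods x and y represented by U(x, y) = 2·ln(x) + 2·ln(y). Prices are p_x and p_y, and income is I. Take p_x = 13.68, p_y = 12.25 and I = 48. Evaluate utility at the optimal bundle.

V = 2.4693

MU_x/MU_y = (2·y)/(2·x); tangency sets this equal to p_x/p_y.
So 2·p_y·y = 2·p_x·x; combined with the budget, a share 0.5 of income goes to x.
Demand: x*(p_x,p_y,I) = 0.5·I/p_x and y* = 0.5·I/p_y.
At p_x=13.68, p_y=12.25, I=48: x* = 0.5·48/13.68 = 1.7544, y* = 1.9592.
Utility at the optimum: U(1.7544, 1.9592) = 2.4693.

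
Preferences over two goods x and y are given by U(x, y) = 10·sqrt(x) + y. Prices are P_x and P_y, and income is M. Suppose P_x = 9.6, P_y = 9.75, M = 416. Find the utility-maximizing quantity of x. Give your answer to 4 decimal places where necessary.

Set MRS = P_x/P_y: 5·x^(−1/2) = P_x/P_y.
Thus x* = (5·P_y/P_x)² — independent of M — with the rest of income spent on y.
Plugging in: x* = (5·9.75/9.6)² = 25.7874.

x* = 25.7874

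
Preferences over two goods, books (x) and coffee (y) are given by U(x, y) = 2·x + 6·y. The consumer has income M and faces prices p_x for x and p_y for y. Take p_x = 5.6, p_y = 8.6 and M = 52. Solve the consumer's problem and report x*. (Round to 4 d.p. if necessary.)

x* = 0

Linear utility — the consumer picks whichever good has higher MU/price: 2/5.6 = 0.3571 vs 6/8.6 = 0.6977.
y gives more utility per dollar, so spend all income on y: y* = M/p_y, x* = 0.
Numerically: x* = 0, y* = 6.0465.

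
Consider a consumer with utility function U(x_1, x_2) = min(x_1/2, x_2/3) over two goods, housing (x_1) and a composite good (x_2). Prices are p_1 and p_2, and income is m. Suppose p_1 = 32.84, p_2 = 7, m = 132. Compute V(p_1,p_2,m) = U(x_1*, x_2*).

Leontief preferences: the optimum is at the kink where x_1/2 = x_2/3, i.e. x_2 = (3/2)·x_1.
Budget: p_1·x_1 + p_2·(3/2)·x_1 = m, so (2·p_1 + 3·p_2)·x_1 = 2·m.
Demand: x_1*(p_1,p_2,m) = 2·m/(2·p_1 + 3·p_2), x_2* = 3·m/(2·p_1 + 3·p_2).
Here 2·32.84 + 3·7 = 86.68, giving x_1* = 3.0457 and x_2* = 4.5685.
Utility at the optimum: U(3.0457, 4.5685) = 1.5228.

V = 1.5228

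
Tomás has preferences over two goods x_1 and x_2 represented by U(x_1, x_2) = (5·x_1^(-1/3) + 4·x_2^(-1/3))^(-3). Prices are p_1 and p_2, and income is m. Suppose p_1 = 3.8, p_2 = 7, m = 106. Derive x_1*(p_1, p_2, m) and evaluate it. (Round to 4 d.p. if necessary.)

MU_x_1 ∝ 5·x_1^(-4/3), MU_x_2 ∝ 4·x_2^(-4/3), so MRS = (5/4)·(x_2/x_1)^(4/3) = p_1/p_2.
Hence x_2/x_1 = ((4/5)·p_1/p_2)^(1/(4/3)), i.e. raised to the 0.75 power.
Substitute x_2 = (x_2/x_1)·x_1 into the budget: x_1* = m/(p_1 + p_2·(x_2/x_1)).
Numerically x_2/x_1 = 0.534973, so x_1* = 106/(3.8 + 7·0.534973) = 14.0494.

x_1* = 14.0494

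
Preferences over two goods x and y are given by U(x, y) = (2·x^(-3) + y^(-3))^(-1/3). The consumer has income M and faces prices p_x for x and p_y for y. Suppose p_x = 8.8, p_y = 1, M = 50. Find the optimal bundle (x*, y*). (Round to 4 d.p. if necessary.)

From the CES first-order condition, 2·(y/x)^(4) = p_x/p_y.
Hence y/x = ((1/2)·p_x/p_y)^(1/(4)), i.e. raised to the 0.25 power.
With the ratio pinned down, the budget gives x* = M/(p_x + p_y·(y/x)) and y* = (y/x)·x*.
Numerically y/x = 1.448315, so x* = 50/(8.8 + 1·1.448315) = 4.8789 and y* = 1.448315·4.8789 = 7.0661.

x* = 4.8789, y* = 7.0661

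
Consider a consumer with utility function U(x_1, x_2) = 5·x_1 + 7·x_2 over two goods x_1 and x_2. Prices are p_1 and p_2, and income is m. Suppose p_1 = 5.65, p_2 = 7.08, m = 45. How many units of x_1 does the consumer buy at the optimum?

Numerically: x_1* = 0, x_2* = 6.3559.

x_1* = 0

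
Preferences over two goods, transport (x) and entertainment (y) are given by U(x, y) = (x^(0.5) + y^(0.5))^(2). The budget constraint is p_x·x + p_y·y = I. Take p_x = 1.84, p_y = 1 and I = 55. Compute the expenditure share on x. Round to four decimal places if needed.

MU_x ∝ x^(-0.5), MU_y ∝ y^(-0.5), so MRS = (y/x)^(0.5) = p_x/p_y.
Solve for the ratio: y/x = [p_x/p_y]^(2).
With the ratio pinned down, the budget gives x* = I/(p_x + p_y·(y/x)) and y* = (y/x)·x*.
Numerically y/x = 3.3856, so x* = 55/(1.84 + 1·3.3856) = 10.5251 and y* = 3.3856·10.5251 = 35.6338.
Expenditure on x: 1.84·10.5251 = 19.3662; share = 0.3521.

share on x = 0.3521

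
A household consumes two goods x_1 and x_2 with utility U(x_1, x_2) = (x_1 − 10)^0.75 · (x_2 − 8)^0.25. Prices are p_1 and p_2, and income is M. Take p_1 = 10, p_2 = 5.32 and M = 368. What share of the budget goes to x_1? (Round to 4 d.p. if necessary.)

share on x_1 = 0.7312

MRS = 3·(x_2−8)/(x_1−10). Tangency with p_1/p_2 gives x_2−8 = (1/3)·(p_1/p_2)·(x_1−10).
After buying the subsistence bundle (10, 8), a share 0.75 of the remaining income goes to x_1: x_1* = 10 + 0.75·(M − 10p_1 − 8p_2)/p_1.
Discretionary income = 368 − 10·10 − 8·5.32 = 225.44; x_1* = 10 + 0.75·225.44/10 = 26.908; x_2* = 8 + 0.25·225.44/5.32 = 18.594.
Expenditure on x_1: 10·26.908 = 269.08; share = 0.7312.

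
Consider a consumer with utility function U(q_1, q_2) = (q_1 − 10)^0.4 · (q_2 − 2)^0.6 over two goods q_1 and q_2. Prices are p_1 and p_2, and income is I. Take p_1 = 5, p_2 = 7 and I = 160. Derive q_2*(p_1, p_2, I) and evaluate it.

This is Cobb-Douglas in (q_1−10, q_2−2): tangency gives 0.4·p_2·(q_2−2) = 0.6·p_1·(q_1−10).
Substituting into the budget: q_1* = 10 + 0.4·(I − 10·p_1 − 2·p_2)/p_1, and q_2* = 2 + 0.6·(…)/p_2.
Discretionary income = 160 − 10·5 − 2·7 = 96; q_2* = 2 + 0.6·96/7 = 10.2286.

q_2* = 10.2286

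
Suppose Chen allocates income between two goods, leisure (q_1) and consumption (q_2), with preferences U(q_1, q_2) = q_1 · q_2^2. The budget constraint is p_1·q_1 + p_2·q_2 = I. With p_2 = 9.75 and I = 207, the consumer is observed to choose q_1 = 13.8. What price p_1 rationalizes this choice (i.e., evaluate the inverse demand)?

p_1 = 5

Tangency: MRS = (1/2)·q_2/q_1 = p_1/p_2.
So p_2·q_2 = 2·p_1·q_1; combined with the budget, a share 1/3 of income goes to q_1.
Demand: q_1*(p_1,p_2,I) = 1/3·I/p_1 and q_2* = 2/3·I/p_2.
Set q_1* = 13.8 in the demand function and solve for p_1: p_1 = 5.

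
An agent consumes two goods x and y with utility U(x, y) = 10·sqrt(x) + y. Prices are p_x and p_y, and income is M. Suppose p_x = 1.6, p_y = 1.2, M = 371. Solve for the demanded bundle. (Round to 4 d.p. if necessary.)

Plugging in: x* = (5·1.2/1.6)² = 14.0625, y* = 290.4167.

x* = 14.0625, y* = 290.4167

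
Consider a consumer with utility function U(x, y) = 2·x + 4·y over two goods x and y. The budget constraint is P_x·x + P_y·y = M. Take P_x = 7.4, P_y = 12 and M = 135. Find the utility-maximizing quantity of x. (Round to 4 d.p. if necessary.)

Perfect substitutes: compare marginal utility per dollar. 2/P_x vs 4/P_y → 0.2703 vs 0.3333.
y gives more utility per dollar, so spend all income on y: y* = M/P_y, x* = 0.
Numerically: x* = 0, y* = 11.25.

x* = 0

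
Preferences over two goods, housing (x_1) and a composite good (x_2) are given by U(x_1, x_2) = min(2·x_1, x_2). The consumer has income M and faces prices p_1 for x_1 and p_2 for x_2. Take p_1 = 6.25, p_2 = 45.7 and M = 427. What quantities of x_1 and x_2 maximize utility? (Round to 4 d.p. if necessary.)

Demand: x_1*(p_1,p_2,M) = M/(p_1 + 2·p_2), x_2* = 2·M/(p_1 + 2·p_2).
Here 6.25 + 2·45.7 = 97.65, giving x_1* = 4.3728 and x_2* = 8.7455.

x_1* = 4.3728, x_2* = 8.7455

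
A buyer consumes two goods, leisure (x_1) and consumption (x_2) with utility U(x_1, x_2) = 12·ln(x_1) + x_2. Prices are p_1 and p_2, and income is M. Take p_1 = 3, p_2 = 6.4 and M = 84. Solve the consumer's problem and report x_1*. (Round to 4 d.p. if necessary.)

MU_x_1 = 12/x_1, MU_x_2 = 1. Tangency: 12/x_1 = p_1/p_2.
So x_1*(p_1,p_2) = 12·p_2/p_1, independent of income; and x_2* = (M − 12·p_2)/p_2.
At the given prices: x_1* = 12·6.4/3 = 25.6.

x_1* = 25.6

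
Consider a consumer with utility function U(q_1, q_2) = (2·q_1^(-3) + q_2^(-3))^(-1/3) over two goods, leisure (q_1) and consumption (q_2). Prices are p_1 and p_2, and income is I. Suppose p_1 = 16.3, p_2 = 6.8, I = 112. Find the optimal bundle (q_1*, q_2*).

With the ratio pinned down, the budget gives q_1* = I/(p_1 + p_2·(q_2/q_1)) and q_2* = (q_2/q_1)·q_1*.
Numerically q_2/q_1 = 1.046314, so q_1* = 112/(16.3 + 6.8·1.046314) = 4.7833 and q_2* = 1.046314·4.7833 = 5.0048.

q_1* = 4.7833, q_2* = 5.0048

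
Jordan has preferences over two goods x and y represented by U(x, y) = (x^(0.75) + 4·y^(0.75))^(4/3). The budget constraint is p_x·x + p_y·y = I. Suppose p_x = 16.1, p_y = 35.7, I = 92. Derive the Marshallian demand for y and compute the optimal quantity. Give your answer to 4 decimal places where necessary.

y* = 2.4718

MU_x ∝ x^(-0.25), MU_y ∝ 4·y^(-0.25), so MRS = (1/4)·(y/x)^(0.25) = p_x/p_y.
Hence y/x = (4·p_x/p_y)^(1/(0.25)), i.e. raised to the 4 power.
With the ratio pinned down, the budget gives x* = I/(p_x + p_y·(y/x)) and y* = (y/x)·x*.
Numerically y/x = 10.589382, so x* = 92/(16.1 + 35.7·10.589382) = 0.2334 and y* = 10.589382·0.2334 = 2.4718.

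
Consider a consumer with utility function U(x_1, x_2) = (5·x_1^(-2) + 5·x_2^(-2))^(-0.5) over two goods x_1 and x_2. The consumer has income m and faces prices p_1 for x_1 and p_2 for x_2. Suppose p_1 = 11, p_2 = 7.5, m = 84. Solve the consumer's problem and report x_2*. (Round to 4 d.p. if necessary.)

x_2* = 4.8889

Substitute x_2 = (x_2/x_1)·x_1 into the budget: x_1* = m/(p_1 + p_2·(x_2/x_1)).
Numerically x_2/x_1 = 1.136171, so x_1* = 84/(11 + 7.5·1.136171) = 4.303 and x_2* = 1.136171·4.303 = 4.8889.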